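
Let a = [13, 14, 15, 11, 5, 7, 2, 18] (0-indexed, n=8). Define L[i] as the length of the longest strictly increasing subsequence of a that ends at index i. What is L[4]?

1

   i    0    1    2    3    4    5    6    7
a[i]   13   14   15   11    5    7    2   18
L[i]    1    2    3    1    1    2    1    4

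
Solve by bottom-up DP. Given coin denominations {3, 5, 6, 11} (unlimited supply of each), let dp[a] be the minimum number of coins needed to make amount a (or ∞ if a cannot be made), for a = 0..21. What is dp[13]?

3

 a  0  1  2  3  4  5  6  7  8  9 10 11 12 13 14 15 16 17 18 19 20 21
dp  0  -  -  1  -  1  1  -  2  2  2  1  2  3  2  3  2  2  3  3  3  3
(- denotes ∞ / unreachable)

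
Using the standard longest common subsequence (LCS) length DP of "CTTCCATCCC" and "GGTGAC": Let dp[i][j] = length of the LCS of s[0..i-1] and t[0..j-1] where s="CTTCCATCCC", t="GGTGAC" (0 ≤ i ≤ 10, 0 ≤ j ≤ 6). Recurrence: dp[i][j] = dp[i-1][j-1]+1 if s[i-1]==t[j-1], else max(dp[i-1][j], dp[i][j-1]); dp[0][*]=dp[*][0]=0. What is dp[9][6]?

   ''  G  G  T  G  A  C
''  0  0  0  0  0  0  0
 C  0  0  0  0  0  0  1
 T  0  0  0  1  1  1  1
 T  0  0  0  1  1  1  1
 C  0  0  0  1  1  1  2
 C  0  0  0  1  1  1  2
 A  0  0  0  1  1  2  2
 T  0  0  0  1  1  2  2
 C  0  0  0  1  1  2  3
 C  0  0  0  1  1  2  3
 C  0  0  0  1  1  2  3

3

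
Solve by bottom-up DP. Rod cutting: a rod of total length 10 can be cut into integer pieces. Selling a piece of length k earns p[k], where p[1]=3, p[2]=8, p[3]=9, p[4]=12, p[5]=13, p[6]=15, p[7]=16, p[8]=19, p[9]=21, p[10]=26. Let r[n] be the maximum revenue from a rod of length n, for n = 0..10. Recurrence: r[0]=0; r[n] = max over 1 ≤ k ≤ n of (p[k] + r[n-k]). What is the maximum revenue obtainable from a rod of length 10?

40

   n    0    1    2    3    4    5    6    7    8    9   10
r[n]    0    3    8   11   16   19   24   27   32   35   40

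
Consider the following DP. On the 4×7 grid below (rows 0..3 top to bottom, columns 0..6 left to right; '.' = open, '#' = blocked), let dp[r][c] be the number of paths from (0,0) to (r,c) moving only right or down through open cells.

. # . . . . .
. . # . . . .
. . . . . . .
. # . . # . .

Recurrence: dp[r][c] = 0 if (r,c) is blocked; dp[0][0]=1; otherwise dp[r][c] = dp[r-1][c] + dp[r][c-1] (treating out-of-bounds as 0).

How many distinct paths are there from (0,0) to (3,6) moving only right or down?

r\c   0   1   2   3   4   5   6
  0   1   0   0   0   0   0   0
  1   1   1   0   0   0   0   0
  2   1   2   2   2   2   2   2
  3   1   0   2   4   0   2   4

4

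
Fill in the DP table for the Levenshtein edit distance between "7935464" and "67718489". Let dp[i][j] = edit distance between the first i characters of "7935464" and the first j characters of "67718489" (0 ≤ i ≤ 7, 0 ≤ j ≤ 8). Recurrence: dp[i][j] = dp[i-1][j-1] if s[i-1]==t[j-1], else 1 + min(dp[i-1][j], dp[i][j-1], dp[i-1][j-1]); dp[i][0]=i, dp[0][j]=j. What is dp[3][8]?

7

   ''  6  7  7  1  8  4  8  9
''  0  1  2  3  4  5  6  7  8
 7  1  1  1  2  3  4  5  6  7
 9  2  2  2  2  3  4  5  6  6
 3  3  3  3  3  3  4  5  6  7
 5  4  4  4  4  4  4  5  6  7
 4  5  5  5  5  5  5  4  5  6
 6  6  5  6  6  6  6  5  5  6
 4  7  6  6  7  7  7  6  6  6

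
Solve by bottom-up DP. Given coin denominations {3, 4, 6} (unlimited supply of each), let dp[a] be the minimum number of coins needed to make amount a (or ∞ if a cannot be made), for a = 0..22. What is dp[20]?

 a  0  1  2  3  4  5  6  7  8  9 10 11 12 13 14 15 16 17 18 19 20 21 22
dp  0  -  -  1  1  -  1  2  2  2  2  3  2  3  3  3  3  4  3  4  4  4  4
(- denotes ∞ / unreachable)

4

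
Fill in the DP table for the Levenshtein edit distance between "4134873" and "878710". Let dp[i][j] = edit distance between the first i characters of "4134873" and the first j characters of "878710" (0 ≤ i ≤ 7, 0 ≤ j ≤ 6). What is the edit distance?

   ''  8  7  8  7  1  0
''  0  1  2  3  4  5  6
 4  1  1  2  3  4  5  6
 1  2  2  2  3  4  4  5
 3  3  3  3  3  4  5  5
 4  4  4  4  4  4  5  6
 8  5  4  5  4  5  5  6
 7  6  5  4  5  4  5  6
 3  7  6  5  5  5  5  6

6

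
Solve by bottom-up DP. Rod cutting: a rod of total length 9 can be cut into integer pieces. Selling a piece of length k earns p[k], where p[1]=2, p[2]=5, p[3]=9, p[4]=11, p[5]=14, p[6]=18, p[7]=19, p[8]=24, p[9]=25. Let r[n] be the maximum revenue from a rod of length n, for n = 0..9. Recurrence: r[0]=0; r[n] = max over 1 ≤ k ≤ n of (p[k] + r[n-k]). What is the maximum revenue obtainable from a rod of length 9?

27

   n    0    1    2    3    4    5    6    7    8    9
r[n]    0    2    5    9   11   14   18   20   24   27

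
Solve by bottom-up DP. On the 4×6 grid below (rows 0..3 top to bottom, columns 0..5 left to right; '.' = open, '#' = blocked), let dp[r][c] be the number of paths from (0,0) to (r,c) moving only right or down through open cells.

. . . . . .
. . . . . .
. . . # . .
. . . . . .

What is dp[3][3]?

10

r\c   0   1   2   3   4   5
  0   1   1   1   1   1   1
  1   1   2   3   4   5   6
  2   1   3   6   0   5  11
  3   1   4  10  10  15  26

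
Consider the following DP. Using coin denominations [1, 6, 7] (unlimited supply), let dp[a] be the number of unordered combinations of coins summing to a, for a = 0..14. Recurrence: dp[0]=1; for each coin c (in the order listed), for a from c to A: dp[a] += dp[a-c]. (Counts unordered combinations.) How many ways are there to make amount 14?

after  coin     0     1     2     3     4     5     6     7     8     9    10    11    12    13    14
          1     1     1     1     1     1     1     1     1     1     1     1     1     1     1     1
          6     1     1     1     1     1     1     2     2     2     2     2     2     3     3     3
          7     1     1     1     1     1     1     2     3     3     3     3     3     4     5     6

6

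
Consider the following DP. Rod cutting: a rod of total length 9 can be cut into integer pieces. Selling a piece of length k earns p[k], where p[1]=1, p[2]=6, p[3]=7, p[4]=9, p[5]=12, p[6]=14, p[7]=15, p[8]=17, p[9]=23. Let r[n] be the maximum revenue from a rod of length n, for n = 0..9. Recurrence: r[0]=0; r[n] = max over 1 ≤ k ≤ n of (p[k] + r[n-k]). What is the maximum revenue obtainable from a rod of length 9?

   n    0    1    2    3    4    5    6    7    8    9
r[n]    0    1    6    7   12   13   18   19   24   25

25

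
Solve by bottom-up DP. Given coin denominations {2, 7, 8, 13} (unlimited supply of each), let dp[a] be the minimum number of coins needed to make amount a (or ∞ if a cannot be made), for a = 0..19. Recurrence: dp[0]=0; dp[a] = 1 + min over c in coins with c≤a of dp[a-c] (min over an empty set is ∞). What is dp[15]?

 a  0  1  2  3  4  5  6  7  8  9 10 11 12 13 14 15 16 17 18 19
dp  0  -  1  -  2  -  3  1  1  2  2  3  3  1  2  2  2  3  3  4
(- denotes ∞ / unreachable)

2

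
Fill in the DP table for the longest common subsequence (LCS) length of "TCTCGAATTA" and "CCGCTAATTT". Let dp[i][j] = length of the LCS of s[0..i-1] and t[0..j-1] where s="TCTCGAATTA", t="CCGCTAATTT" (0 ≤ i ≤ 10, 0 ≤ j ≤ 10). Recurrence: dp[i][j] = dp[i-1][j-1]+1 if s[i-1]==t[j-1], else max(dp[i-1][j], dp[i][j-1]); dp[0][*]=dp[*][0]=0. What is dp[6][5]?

   ''  C  C  G  C  T  A  A  T  T  T
''  0  0  0  0  0  0  0  0  0  0  0
 T  0  0  0  0  0  1  1  1  1  1  1
 C  0  1  1  1  1  1  1  1  1  1  1
 T  0  1  1  1  1  2  2  2  2  2  2
 C  0  1  2  2  2  2  2  2  2  2  2
 G  0  1  2  3  3  3  3  3  3  3  3
 A  0  1  2  3  3  3  4  4  4  4  4
 A  0  1  2  3  3  3  4  5  5  5  5
 T  0  1  2  3  3  4  4  5  6  6  6
 T  0  1  2  3  3  4  4  5  6  7  7
 A  0  1  2  3  3  4  5  5  6  7  7

3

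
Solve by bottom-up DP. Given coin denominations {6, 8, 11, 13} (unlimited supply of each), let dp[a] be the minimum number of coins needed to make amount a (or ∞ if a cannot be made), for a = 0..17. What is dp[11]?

 a  0  1  2  3  4  5  6  7  8  9 10 11 12 13 14 15 16 17
dp  0  -  -  -  -  -  1  -  1  -  -  1  2  1  2  -  2  2
(- denotes ∞ / unreachable)

1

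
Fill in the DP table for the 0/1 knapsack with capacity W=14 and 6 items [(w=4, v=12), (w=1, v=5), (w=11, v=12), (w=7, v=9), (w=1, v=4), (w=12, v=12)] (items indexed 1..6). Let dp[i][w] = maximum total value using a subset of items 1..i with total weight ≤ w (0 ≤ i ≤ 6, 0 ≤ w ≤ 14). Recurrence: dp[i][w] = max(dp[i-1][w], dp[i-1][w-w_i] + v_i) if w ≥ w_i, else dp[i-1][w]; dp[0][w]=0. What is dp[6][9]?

21

i\w   0   1   2   3   4   5   6   7   8   9  10  11  12  13  14
  0   0   0   0   0   0   0   0   0   0   0   0   0   0   0   0
  1   0   0   0   0  12  12  12  12  12  12  12  12  12  12  12
  2   0   5   5   5  12  17  17  17  17  17  17  17  17  17  17
  3   0   5   5   5  12  17  17  17  17  17  17  17  17  17  17
  4   0   5   5   5  12  17  17  17  17  17  17  21  26  26  26
  5   0   5   9   9  12  17  21  21  21  21  21  21  26  30  30
  6   0   5   9   9  12  17  21  21  21  21  21  21  26  30  30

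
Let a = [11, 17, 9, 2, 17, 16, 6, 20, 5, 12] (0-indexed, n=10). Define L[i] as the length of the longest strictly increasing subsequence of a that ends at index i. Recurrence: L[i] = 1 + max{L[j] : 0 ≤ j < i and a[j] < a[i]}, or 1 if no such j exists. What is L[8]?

2

   i    0    1    2    3    4    5    6    7    8    9
a[i]   11   17    9    2   17   16    6   20    5   12
L[i]    1    2    1    1    2    2    2    3    2    3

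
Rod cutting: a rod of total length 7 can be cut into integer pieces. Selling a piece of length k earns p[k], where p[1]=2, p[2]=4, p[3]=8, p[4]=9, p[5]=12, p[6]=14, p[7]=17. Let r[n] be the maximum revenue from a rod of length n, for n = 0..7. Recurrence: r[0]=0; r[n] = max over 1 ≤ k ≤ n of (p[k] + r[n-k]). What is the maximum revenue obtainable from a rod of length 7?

18

   n    0    1    2    3    4    5    6    7
r[n]    0    2    4    8   10   12   16   18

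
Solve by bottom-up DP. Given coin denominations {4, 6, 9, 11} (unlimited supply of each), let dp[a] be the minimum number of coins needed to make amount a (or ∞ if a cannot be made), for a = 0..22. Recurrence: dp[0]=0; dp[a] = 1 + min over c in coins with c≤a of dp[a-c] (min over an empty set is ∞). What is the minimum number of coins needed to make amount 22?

2

 a  0  1  2  3  4  5  6  7  8  9 10 11 12 13 14 15 16 17 18 19 20 21 22
dp  0  -  -  -  1  -  1  -  2  1  2  1  2  2  3  2  3  2  2  3  2  3  2
(- denotes ∞ / unreachable)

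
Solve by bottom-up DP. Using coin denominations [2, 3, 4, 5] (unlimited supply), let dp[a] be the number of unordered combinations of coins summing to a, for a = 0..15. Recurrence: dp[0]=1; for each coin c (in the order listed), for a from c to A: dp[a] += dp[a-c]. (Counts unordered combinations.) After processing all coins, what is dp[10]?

7

after  coin     0     1     2     3     4     5     6     7     8     9    10    11    12    13    14    15
          2     1     0     1     0     1     0     1     0     1     0     1     0     1     0     1     0
          3     1     0     1     1     1     1     2     1     2     2     2     2     3     2     3     3
          4     1     0     1     1     2     1     3     2     4     3     5     4     7     5     8     7
          5     1     0     1     1     2     2     3     3     5     5     7     7    10    10    13    14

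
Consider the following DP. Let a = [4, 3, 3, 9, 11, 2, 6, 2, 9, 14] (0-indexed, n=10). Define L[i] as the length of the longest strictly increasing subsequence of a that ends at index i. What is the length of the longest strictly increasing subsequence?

4

   i    0    1    2    3    4    5    6    7    8    9
a[i]    4    3    3    9   11    2    6    2    9   14
L[i]    1    1    1    2    3    1    2    1    3    4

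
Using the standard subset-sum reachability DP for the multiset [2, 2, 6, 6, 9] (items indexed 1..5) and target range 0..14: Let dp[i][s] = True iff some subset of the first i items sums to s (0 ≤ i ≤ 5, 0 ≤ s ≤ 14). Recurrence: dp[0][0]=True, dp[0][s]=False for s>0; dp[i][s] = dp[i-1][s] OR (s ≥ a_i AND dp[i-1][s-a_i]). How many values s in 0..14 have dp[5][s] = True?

11

i\s   0   1   2   3   4   5   6   7   8   9  10  11  12  13  14
  0   T   F   F   F   F   F   F   F   F   F   F   F   F   F   F
  1   T   F   T   F   F   F   F   F   F   F   F   F   F   F   F
  2   T   F   T   F   T   F   F   F   F   F   F   F   F   F   F
  3   T   F   T   F   T   F   T   F   T   F   T   F   F   F   F
  4   T   F   T   F   T   F   T   F   T   F   T   F   T   F   T
  5   T   F   T   F   T   F   T   F   T   T   T   T   T   T   T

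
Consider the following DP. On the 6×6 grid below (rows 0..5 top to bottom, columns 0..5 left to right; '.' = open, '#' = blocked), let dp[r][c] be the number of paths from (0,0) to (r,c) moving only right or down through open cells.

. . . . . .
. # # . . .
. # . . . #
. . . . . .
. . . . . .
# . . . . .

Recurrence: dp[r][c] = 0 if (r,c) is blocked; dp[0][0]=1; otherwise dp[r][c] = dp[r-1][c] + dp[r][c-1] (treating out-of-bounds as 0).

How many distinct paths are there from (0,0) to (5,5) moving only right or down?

35

r\c   0   1   2   3   4   5
  0   1   1   1   1   1   1
  1   1   0   0   1   2   3
  2   1   0   0   1   3   0
  3   1   1   1   2   5   5
  4   1   2   3   5  10  15
  5   0   2   5  10  20  35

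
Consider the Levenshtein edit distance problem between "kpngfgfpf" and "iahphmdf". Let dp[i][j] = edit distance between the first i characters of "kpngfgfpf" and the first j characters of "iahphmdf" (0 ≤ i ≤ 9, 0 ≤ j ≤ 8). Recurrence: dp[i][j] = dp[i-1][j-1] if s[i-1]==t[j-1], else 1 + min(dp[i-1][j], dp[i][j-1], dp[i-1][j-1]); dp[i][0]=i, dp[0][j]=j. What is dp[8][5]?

   ''  i  a  h  p  h  m  d  f
''  0  1  2  3  4  5  6  7  8
 k  1  1  2  3  4  5  6  7  8
 p  2  2  2  3  3  4  5  6  7
 n  3  3  3  3  4  4  5  6  7
 g  4  4  4  4  4  5  5  6  7
 f  5  5  5  5  5  5  6  6  6
 g  6  6  6  6  6  6  6  7  7
 f  7  7  7  7  7  7  7  7  7
 p  8  8  8  8  7  8  8  8  8
 f  9  9  9  9  8  8  9  9  8

8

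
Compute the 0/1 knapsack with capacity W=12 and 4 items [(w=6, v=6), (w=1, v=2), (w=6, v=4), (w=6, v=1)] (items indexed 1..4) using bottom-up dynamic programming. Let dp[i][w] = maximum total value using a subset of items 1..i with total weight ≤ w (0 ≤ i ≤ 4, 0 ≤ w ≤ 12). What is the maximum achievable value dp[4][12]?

i\w   0   1   2   3   4   5   6   7   8   9  10  11  12
  0   0   0   0   0   0   0   0   0   0   0   0   0   0
  1   0   0   0   0   0   0   6   6   6   6   6   6   6
  2   0   2   2   2   2   2   6   8   8   8   8   8   8
  3   0   2   2   2   2   2   6   8   8   8   8   8  10
  4   0   2   2   2   2   2   6   8   8   8   8   8  10

10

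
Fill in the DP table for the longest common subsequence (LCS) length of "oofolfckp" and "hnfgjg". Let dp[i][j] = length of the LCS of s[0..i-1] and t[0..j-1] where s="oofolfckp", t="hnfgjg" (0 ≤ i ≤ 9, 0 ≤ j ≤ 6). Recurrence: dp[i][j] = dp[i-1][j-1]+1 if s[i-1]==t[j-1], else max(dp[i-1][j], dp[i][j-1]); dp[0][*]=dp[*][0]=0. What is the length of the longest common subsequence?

1

   ''  h  n  f  g  j  g
''  0  0  0  0  0  0  0
 o  0  0  0  0  0  0  0
 o  0  0  0  0  0  0  0
 f  0  0  0  1  1  1  1
 o  0  0  0  1  1  1  1
 l  0  0  0  1  1  1  1
 f  0  0  0  1  1  1  1
 c  0  0  0  1  1  1  1
 k  0  0  0  1  1  1  1
 p  0  0  0  1  1  1  1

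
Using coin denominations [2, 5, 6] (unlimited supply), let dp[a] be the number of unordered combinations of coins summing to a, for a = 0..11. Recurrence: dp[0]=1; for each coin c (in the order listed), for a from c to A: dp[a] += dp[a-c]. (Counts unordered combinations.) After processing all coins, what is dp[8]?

2

after  coin     0     1     2     3     4     5     6     7     8     9    10    11
          2     1     0     1     0     1     0     1     0     1     0     1     0
          5     1     0     1     0     1     1     1     1     1     1     2     1
          6     1     0     1     0     1     1     2     1     2     1     3     2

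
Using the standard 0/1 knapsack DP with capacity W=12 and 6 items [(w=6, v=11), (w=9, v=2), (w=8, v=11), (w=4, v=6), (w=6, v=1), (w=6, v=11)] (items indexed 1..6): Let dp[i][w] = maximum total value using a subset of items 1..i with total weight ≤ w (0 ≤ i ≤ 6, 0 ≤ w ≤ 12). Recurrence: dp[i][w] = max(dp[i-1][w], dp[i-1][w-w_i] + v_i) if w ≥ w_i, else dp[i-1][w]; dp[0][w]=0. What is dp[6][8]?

11

i\w   0   1   2   3   4   5   6   7   8   9  10  11  12
  0   0   0   0   0   0   0   0   0   0   0   0   0   0
  1   0   0   0   0   0   0  11  11  11  11  11  11  11
  2   0   0   0   0   0   0  11  11  11  11  11  11  11
  3   0   0   0   0   0   0  11  11  11  11  11  11  11
  4   0   0   0   0   6   6  11  11  11  11  17  17  17
  5   0   0   0   0   6   6  11  11  11  11  17  17  17
  6   0   0   0   0   6   6  11  11  11  11  17  17  22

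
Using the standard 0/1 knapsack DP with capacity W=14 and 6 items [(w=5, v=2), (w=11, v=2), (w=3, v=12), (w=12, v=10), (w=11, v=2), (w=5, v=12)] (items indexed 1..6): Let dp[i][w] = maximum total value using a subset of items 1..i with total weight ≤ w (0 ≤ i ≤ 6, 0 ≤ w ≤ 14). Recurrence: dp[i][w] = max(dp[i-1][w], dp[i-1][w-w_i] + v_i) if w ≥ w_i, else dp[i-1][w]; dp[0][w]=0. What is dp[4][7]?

12

i\w   0   1   2   3   4   5   6   7   8   9  10  11  12  13  14
  0   0   0   0   0   0   0   0   0   0   0   0   0   0   0   0
  1   0   0   0   0   0   2   2   2   2   2   2   2   2   2   2
  2   0   0   0   0   0   2   2   2   2   2   2   2   2   2   2
  3   0   0   0  12  12  12  12  12  14  14  14  14  14  14  14
  4   0   0   0  12  12  12  12  12  14  14  14  14  14  14  14
  5   0   0   0  12  12  12  12  12  14  14  14  14  14  14  14
  6   0   0   0  12  12  12  12  12  24  24  24  24  24  26  26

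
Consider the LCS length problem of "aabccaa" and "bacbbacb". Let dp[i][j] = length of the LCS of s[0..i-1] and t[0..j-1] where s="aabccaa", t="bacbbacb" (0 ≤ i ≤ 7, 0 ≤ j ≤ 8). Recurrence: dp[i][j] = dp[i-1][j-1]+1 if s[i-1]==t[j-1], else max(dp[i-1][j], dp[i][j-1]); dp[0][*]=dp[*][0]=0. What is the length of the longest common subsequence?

   ''  b  a  c  b  b  a  c  b
''  0  0  0  0  0  0  0  0  0
 a  0  0  1  1  1  1  1  1  1
 a  0  0  1  1  1  1  2  2  2
 b  0  1  1  1  2  2  2  2  3
 c  0  1  1  2  2  2  2  3  3
 c  0  1  1  2  2  2  2  3  3
 a  0  1  2  2  2  2  3  3  3
 a  0  1  2  2  2  2  3  3  3

3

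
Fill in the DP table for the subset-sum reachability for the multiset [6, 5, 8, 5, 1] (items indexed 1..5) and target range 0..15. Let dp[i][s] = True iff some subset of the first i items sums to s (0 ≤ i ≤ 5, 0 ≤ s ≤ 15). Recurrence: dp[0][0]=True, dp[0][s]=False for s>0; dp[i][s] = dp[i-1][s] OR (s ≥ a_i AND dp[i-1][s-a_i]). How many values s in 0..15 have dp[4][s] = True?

i\s   0   1   2   3   4   5   6   7   8   9  10  11  12  13  14  15
  0   T   F   F   F   F   F   F   F   F   F   F   F   F   F   F   F
  1   T   F   F   F   F   F   T   F   F   F   F   F   F   F   F   F
  2   T   F   F   F   F   T   T   F   F   F   F   T   F   F   F   F
  3   T   F   F   F   F   T   T   F   T   F   F   T   F   T   T   F
  4   T   F   F   F   F   T   T   F   T   F   T   T   F   T   T   F
  5   T   T   F   F   F   T   T   T   T   T   T   T   T   T   T   T

8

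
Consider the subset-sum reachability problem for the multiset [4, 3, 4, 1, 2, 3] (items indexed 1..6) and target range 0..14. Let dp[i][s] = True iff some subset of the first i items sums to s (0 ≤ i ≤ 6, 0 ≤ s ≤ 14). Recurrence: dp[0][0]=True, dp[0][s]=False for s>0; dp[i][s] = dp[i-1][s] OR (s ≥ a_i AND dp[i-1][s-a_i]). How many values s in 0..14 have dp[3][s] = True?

6

i\s   0   1   2   3   4   5   6   7   8   9  10  11  12  13  14
  0   T   F   F   F   F   F   F   F   F   F   F   F   F   F   F
  1   T   F   F   F   T   F   F   F   F   F   F   F   F   F   F
  2   T   F   F   T   T   F   F   T   F   F   F   F   F   F   F
  3   T   F   F   T   T   F   F   T   T   F   F   T   F   F   F
  4   T   T   F   T   T   T   F   T   T   T   F   T   T   F   F
  5   T   T   T   T   T   T   T   T   T   T   T   T   T   T   T
  6   T   T   T   T   T   T   T   T   T   T   T   T   T   T   T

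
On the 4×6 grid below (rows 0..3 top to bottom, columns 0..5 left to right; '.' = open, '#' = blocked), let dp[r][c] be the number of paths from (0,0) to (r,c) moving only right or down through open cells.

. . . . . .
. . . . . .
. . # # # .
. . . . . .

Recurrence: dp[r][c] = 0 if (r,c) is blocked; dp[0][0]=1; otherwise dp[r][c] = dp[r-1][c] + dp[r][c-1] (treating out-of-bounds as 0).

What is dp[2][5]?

6

r\c   0   1   2   3   4   5
  0   1   1   1   1   1   1
  1   1   2   3   4   5   6
  2   1   3   0   0   0   6
  3   1   4   4   4   4  10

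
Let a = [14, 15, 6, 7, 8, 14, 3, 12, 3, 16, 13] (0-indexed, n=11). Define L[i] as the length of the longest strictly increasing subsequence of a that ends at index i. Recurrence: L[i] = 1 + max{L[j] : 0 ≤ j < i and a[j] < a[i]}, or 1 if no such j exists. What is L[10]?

5

   i    0    1    2    3    4    5    6    7    8    9   10
a[i]   14   15    6    7    8   14    3   12    3   16   13
L[i]    1    2    1    2    3    4    1    4    1    5    5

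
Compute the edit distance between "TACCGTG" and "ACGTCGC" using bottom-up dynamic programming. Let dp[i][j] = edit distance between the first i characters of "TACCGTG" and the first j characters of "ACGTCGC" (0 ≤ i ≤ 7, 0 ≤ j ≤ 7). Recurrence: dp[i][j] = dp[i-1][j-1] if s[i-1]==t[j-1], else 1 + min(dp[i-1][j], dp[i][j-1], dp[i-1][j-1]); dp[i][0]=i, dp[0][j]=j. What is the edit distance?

4

   ''  A  C  G  T  C  G  C
''  0  1  2  3  4  5  6  7
 T  1  1  2  3  3  4  5  6
 A  2  1  2  3  4  4  5  6
 C  3  2  1  2  3  4  5  5
 C  4  3  2  2  3  3  4  5
 G  5  4  3  2  3  4  3  4
 T  6  5  4  3  2  3  4  4
 G  7  6  5  4  3  3  3  4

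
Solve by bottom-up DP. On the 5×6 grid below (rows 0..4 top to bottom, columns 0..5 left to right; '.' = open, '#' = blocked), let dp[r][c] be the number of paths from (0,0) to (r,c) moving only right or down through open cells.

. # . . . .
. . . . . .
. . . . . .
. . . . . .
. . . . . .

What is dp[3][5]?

r\c   0   1   2   3   4   5
  0   1   0   0   0   0   0
  1   1   1   1   1   1   1
  2   1   2   3   4   5   6
  3   1   3   6  10  15  21
  4   1   4  10  20  35  56

21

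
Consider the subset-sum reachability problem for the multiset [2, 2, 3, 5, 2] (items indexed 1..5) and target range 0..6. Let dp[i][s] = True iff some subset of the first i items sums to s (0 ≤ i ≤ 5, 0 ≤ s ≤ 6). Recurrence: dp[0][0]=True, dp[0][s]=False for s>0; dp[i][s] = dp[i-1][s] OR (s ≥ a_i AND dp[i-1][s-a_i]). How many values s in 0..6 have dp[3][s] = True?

5

i\s   0   1   2   3   4   5   6
  0   T   F   F   F   F   F   F
  1   T   F   T   F   F   F   F
  2   T   F   T   F   T   F   F
  3   T   F   T   T   T   T   F
  4   T   F   T   T   T   T   F
  5   T   F   T   T   T   T   T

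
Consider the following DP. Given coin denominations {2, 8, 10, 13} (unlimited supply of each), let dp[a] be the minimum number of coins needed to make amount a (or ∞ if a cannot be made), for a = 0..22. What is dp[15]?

2

 a  0  1  2  3  4  5  6  7  8  9 10 11 12 13 14 15 16 17 18 19 20 21 22
dp  0  -  1  -  2  -  3  -  1  -  1  -  2  1  3  2  2  3  2  4  2  2  3
(- denotes ∞ / unreachable)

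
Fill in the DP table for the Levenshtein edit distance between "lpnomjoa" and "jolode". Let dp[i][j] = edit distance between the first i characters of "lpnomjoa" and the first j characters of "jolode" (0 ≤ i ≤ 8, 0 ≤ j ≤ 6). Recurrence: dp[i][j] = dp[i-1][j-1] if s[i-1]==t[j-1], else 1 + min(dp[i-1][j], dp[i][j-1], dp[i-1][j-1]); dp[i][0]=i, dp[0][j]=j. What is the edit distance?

7

   ''  j  o  l  o  d  e
''  0  1  2  3  4  5  6
 l  1  1  2  2  3  4  5
 p  2  2  2  3  3  4  5
 n  3  3  3  3  4  4  5
 o  4  4  3  4  3  4  5
 m  5  5  4  4  4  4  5
 j  6  5  5  5  5  5  5
 o  7  6  5  6  5  6  6
 a  8  7  6  6  6  6  7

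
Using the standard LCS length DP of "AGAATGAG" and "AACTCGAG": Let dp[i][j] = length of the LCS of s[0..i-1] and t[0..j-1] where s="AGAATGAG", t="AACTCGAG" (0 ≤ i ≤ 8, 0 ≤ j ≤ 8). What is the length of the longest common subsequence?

   ''  A  A  C  T  C  G  A  G
''  0  0  0  0  0  0  0  0  0
 A  0  1  1  1  1  1  1  1  1
 G  0  1  1  1  1  1  2  2  2
 A  0  1  2  2  2  2  2  3  3
 A  0  1  2  2  2  2  2  3  3
 T  0  1  2  2  3  3  3  3  3
 G  0  1  2  2  3  3  4  4  4
 A  0  1  2  2  3  3  4  5  5
 G  0  1  2  2  3  3  4  5  6

6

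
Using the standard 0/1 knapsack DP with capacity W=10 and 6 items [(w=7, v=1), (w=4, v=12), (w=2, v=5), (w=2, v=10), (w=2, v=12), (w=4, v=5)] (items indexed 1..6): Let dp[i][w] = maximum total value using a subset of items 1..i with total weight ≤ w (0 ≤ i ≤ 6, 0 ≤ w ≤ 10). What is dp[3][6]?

17

i\w   0   1   2   3   4   5   6   7   8   9  10
  0   0   0   0   0   0   0   0   0   0   0   0
  1   0   0   0   0   0   0   0   1   1   1   1
  2   0   0   0   0  12  12  12  12  12  12  12
  3   0   0   5   5  12  12  17  17  17  17  17
  4   0   0  10  10  15  15  22  22  27  27  27
  5   0   0  12  12  22  22  27  27  34  34  39
  6   0   0  12  12  22  22  27  27  34  34  39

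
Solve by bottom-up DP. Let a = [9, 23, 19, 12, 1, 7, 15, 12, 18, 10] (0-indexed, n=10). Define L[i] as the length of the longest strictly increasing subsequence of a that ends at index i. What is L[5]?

2

   i    0    1    2    3    4    5    6    7    8    9
a[i]    9   23   19   12    1    7   15   12   18   10
L[i]    1    2    2    2    1    2    3    3    4    3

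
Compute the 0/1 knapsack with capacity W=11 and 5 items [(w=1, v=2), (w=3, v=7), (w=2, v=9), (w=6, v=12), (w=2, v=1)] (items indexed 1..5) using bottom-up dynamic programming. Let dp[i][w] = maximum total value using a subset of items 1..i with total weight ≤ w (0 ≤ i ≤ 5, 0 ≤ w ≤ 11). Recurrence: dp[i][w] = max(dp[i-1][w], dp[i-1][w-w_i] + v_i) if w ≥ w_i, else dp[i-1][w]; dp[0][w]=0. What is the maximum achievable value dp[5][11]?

i\w   0   1   2   3   4   5   6   7   8   9  10  11
  0   0   0   0   0   0   0   0   0   0   0   0   0
  1   0   2   2   2   2   2   2   2   2   2   2   2
  2   0   2   2   7   9   9   9   9   9   9   9   9
  3   0   2   9  11  11  16  18  18  18  18  18  18
  4   0   2   9  11  11  16  18  18  21  23  23  28
  5   0   2   9  11  11  16  18  18  21  23  23  28

28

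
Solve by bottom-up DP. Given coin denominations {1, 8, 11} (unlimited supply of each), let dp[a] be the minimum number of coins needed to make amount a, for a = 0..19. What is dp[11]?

1

 a  0  1  2  3  4  5  6  7  8  9 10 11 12 13 14 15 16 17 18 19
dp  0  1  2  3  4  5  6  7  1  2  3  1  2  3  4  5  2  3  4  2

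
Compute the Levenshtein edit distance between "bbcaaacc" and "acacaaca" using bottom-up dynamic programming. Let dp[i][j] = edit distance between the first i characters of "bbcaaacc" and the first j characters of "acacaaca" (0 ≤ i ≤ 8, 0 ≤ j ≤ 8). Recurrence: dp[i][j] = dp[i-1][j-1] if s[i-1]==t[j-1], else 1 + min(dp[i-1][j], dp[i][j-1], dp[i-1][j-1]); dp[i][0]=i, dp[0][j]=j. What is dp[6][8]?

4

   ''  a  c  a  c  a  a  c  a
''  0  1  2  3  4  5  6  7  8
 b  1  1  2  3  4  5  6  7  8
 b  2  2  2  3  4  5  6  7  8
 c  3  3  2  3  3  4  5  6  7
 a  4  3  3  2  3  3  4  5  6
 a  5  4  4  3  3  3  3  4  5
 a  6  5  5  4  4  3  3  4  4
 c  7  6  5  5  4  4  4  3  4
 c  8  7  6  6  5  5  5  4  4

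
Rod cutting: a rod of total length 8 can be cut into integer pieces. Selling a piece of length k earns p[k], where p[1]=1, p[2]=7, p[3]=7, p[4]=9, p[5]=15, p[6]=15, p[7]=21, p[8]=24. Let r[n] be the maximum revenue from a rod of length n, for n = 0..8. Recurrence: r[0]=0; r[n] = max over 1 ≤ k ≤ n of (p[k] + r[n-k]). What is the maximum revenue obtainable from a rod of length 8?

   n    0    1    2    3    4    5    6    7    8
r[n]    0    1    7    8   14   15   21   22   28

28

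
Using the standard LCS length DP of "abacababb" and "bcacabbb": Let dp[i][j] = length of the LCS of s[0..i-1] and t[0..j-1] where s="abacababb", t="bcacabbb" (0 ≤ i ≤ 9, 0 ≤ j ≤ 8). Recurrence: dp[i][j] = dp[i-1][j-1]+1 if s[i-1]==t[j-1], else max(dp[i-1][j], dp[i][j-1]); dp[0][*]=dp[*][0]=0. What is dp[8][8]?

6

   ''  b  c  a  c  a  b  b  b
''  0  0  0  0  0  0  0  0  0
 a  0  0  0  1  1  1  1  1  1
 b  0  1  1  1  1  1  2  2  2
 a  0  1  1  2  2  2  2  2  2
 c  0  1  2  2  3  3  3  3  3
 a  0  1  2  3  3  4  4  4  4
 b  0  1  2  3  3  4  5  5  5
 a  0  1  2  3  3  4  5  5  5
 b  0  1  2  3  3  4  5  6  6
 b  0  1  2  3  3  4  5  6  7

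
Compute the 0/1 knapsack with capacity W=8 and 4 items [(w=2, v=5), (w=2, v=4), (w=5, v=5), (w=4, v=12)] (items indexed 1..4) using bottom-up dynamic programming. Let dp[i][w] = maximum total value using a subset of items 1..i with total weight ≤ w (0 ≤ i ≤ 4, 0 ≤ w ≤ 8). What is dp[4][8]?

21

i\w   0   1   2   3   4   5   6   7   8
  0   0   0   0   0   0   0   0   0   0
  1   0   0   5   5   5   5   5   5   5
  2   0   0   5   5   9   9   9   9   9
  3   0   0   5   5   9   9   9  10  10
  4   0   0   5   5  12  12  17  17  21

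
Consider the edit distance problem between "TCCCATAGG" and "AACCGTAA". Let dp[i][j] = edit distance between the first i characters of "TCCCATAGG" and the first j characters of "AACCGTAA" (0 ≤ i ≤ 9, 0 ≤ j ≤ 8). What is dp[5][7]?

4

   ''  A  A  C  C  G  T  A  A
''  0  1  2  3  4  5  6  7  8
 T  1  1  2  3  4  5  5  6  7
 C  2  2  2  2  3  4  5  6  7
 C  3  3  3  2  2  3  4  5  6
 C  4  4  4  3  2  3  4  5  6
 A  5  4  4  4  3  3  4  4  5
 T  6  5  5  5  4  4  3  4  5
 A  7  6  5  6  5  5  4  3  4
 G  8  7  6  6  6  5  5  4  4
 G  9  8  7  7  7  6  6  5  5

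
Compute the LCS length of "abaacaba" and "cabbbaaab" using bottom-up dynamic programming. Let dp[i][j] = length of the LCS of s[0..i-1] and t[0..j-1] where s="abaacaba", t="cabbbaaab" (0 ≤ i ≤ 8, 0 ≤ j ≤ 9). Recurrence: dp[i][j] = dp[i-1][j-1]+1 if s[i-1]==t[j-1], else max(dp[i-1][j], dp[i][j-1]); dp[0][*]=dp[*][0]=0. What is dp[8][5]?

3

   ''  c  a  b  b  b  a  a  a  b
''  0  0  0  0  0  0  0  0  0  0
 a  0  0  1  1  1  1  1  1  1  1
 b  0  0  1  2  2  2  2  2  2  2
 a  0  0  1  2  2  2  3  3  3  3
 a  0  0  1  2  2  2  3  4  4  4
 c  0  1  1  2  2  2  3  4  4  4
 a  0  1  2  2  2  2  3  4  5  5
 b  0  1  2  3  3  3  3  4  5  6
 a  0  1  2  3  3  3  4  4  5  6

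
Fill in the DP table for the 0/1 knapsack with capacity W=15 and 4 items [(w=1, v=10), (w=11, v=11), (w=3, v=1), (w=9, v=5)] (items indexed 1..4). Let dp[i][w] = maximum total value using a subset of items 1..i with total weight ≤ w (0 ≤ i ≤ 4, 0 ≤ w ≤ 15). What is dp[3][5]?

11

i\w   0   1   2   3   4   5   6   7   8   9  10  11  12  13  14  15
  0   0   0   0   0   0   0   0   0   0   0   0   0   0   0   0   0
  1   0  10  10  10  10  10  10  10  10  10  10  10  10  10  10  10
  2   0  10  10  10  10  10  10  10  10  10  10  11  21  21  21  21
  3   0  10  10  10  11  11  11  11  11  11  11  11  21  21  21  22
  4   0  10  10  10  11  11  11  11  11  11  15  15  21  21  21  22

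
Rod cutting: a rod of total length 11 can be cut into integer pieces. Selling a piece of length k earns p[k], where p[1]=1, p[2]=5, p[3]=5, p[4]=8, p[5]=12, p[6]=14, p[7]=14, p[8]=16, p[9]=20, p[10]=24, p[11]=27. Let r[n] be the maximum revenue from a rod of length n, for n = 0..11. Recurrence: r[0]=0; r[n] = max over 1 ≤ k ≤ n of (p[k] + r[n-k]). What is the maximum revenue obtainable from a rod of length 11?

   n    0    1    2    3    4    5    6    7    8    9   10   11
r[n]    0    1    5    6   10   12   15   17   20   22   25   27

27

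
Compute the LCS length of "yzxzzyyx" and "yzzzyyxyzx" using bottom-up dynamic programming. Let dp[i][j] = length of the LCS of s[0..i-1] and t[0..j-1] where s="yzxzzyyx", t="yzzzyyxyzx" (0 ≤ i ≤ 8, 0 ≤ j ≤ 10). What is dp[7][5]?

5

   ''  y  z  z  z  y  y  x  y  z  x
''  0  0  0  0  0  0  0  0  0  0  0
 y  0  1  1  1  1  1  1  1  1  1  1
 z  0  1  2  2  2  2  2  2  2  2  2
 x  0  1  2  2  2  2  2  3  3  3  3
 z  0  1  2  3  3  3  3  3  3  4  4
 z  0  1  2  3  4  4  4  4  4  4  4
 y  0  1  2  3  4  5  5  5  5  5  5
 y  0  1  2  3  4  5  6  6  6  6  6
 x  0  1  2  3  4  5  6  7  7  7  7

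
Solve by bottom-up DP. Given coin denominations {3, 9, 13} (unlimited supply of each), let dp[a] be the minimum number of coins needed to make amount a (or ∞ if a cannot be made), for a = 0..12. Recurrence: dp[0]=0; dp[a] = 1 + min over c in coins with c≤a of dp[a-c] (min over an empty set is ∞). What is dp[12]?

 a  0  1  2  3  4  5  6  7  8  9 10 11 12
dp  0  -  -  1  -  -  2  -  -  1  -  -  2
(- denotes ∞ / unreachable)

2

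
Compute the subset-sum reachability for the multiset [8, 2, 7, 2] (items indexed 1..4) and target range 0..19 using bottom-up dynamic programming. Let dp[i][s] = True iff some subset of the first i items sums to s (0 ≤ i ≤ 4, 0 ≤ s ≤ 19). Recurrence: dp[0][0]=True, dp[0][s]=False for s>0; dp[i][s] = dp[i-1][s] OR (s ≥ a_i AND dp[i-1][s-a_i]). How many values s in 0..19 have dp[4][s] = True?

12

i\s   0   1   2   3   4   5   6   7   8   9  10  11  12  13  14  15  16  17  18  19
  0   T   F   F   F   F   F   F   F   F   F   F   F   F   F   F   F   F   F   F   F
  1   T   F   F   F   F   F   F   F   T   F   F   F   F   F   F   F   F   F   F   F
  2   T   F   T   F   F   F   F   F   T   F   T   F   F   F   F   F   F   F   F   F
  3   T   F   T   F   F   F   F   T   T   T   T   F   F   F   F   T   F   T   F   F
  4   T   F   T   F   T   F   F   T   T   T   T   T   T   F   F   T   F   T   F   T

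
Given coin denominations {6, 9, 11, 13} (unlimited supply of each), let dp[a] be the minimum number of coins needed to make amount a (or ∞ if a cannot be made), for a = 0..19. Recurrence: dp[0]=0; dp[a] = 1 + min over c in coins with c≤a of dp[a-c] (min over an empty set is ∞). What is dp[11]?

 a  0  1  2  3  4  5  6  7  8  9 10 11 12 13 14 15 16 17 18 19
dp  0  -  -  -  -  -  1  -  -  1  -  1  2  1  -  2  -  2  2  2
(- denotes ∞ / unreachable)

1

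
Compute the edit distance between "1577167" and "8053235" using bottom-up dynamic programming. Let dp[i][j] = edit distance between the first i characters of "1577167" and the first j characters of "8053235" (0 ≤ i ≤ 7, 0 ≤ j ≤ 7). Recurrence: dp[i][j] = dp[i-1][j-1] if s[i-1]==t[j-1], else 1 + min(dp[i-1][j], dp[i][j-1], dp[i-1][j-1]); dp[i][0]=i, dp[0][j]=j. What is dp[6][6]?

6

   ''  8  0  5  3  2  3  5
''  0  1  2  3  4  5  6  7
 1  1  1  2  3  4  5  6  7
 5  2  2  2  2  3  4  5  6
 7  3  3  3  3  3  4  5  6
 7  4  4  4  4  4  4  5  6
 1  5  5  5  5  5  5  5  6
 6  6  6  6  6  6  6  6  6
 7  7  7  7  7  7  7  7  7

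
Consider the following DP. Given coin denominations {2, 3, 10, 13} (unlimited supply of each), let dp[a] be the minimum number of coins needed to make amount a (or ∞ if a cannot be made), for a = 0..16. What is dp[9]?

3

 a  0  1  2  3  4  5  6  7  8  9 10 11 12 13 14 15 16
dp  0  -  1  1  2  2  2  3  3  3  1  4  2  1  3  2  2
(- denotes ∞ / unreachable)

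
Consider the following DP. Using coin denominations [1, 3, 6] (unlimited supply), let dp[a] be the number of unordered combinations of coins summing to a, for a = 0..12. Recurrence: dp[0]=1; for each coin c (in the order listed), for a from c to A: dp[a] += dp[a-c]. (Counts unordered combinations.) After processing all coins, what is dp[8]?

4

after  coin     0     1     2     3     4     5     6     7     8     9    10    11    12
          1     1     1     1     1     1     1     1     1     1     1     1     1     1
          3     1     1     1     2     2     2     3     3     3     4     4     4     5
          6     1     1     1     2     2     2     4     4     4     6     6     6     9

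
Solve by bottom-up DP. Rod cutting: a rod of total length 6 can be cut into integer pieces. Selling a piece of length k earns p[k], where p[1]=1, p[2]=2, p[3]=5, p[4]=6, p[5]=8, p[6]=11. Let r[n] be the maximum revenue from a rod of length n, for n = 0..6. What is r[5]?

8

   n    0    1    2    3    4    5    6
r[n]    0    1    2    5    6    8   11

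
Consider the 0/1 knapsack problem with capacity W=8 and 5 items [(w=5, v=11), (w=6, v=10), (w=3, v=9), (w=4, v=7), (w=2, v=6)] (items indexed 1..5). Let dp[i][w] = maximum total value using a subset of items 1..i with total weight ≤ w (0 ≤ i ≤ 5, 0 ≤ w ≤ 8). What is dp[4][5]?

i\w   0   1   2   3   4   5   6   7   8
  0   0   0   0   0   0   0   0   0   0
  1   0   0   0   0   0  11  11  11  11
  2   0   0   0   0   0  11  11  11  11
  3   0   0   0   9   9  11  11  11  20
  4   0   0   0   9   9  11  11  16  20
  5   0   0   6   9   9  15  15  17  20

11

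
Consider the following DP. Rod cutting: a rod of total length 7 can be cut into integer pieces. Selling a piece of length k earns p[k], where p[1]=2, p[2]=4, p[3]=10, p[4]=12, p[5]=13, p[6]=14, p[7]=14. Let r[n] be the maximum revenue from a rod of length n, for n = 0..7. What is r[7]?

22

   n    0    1    2    3    4    5    6    7
r[n]    0    2    4   10   12   14   20   22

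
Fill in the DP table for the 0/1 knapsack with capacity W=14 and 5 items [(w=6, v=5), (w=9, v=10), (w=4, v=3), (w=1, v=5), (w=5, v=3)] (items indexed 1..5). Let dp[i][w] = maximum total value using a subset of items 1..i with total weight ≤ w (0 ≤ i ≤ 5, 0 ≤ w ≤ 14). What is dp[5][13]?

i\w   0   1   2   3   4   5   6   7   8   9  10  11  12  13  14
  0   0   0   0   0   0   0   0   0   0   0   0   0   0   0   0
  1   0   0   0   0   0   0   5   5   5   5   5   5   5   5   5
  2   0   0   0   0   0   0   5   5   5  10  10  10  10  10  10
  3   0   0   0   0   3   3   5   5   5  10  10  10  10  13  13
  4   0   5   5   5   5   8   8  10  10  10  15  15  15  15  18
  5   0   5   5   5   5   8   8  10  10  10  15  15  15  15  18

15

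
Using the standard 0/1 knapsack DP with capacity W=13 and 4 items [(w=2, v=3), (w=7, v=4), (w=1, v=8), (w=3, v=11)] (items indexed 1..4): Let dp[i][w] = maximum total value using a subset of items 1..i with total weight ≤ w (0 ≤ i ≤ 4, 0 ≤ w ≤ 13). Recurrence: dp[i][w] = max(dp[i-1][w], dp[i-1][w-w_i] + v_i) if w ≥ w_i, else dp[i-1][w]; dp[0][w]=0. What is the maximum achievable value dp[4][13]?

26

i\w   0   1   2   3   4   5   6   7   8   9  10  11  12  13
  0   0   0   0   0   0   0   0   0   0   0   0   0   0   0
  1   0   0   3   3   3   3   3   3   3   3   3   3   3   3
  2   0   0   3   3   3   3   3   4   4   7   7   7   7   7
  3   0   8   8  11  11  11  11  11  12  12  15  15  15  15
  4   0   8   8  11  19  19  22  22  22  22  22  23  23  26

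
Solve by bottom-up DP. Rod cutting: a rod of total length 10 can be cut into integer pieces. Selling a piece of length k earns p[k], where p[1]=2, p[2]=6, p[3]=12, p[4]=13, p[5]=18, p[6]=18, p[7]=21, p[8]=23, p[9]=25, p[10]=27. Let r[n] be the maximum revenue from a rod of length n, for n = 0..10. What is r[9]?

36

   n    0    1    2    3    4    5    6    7    8    9   10
r[n]    0    2    6   12   14   18   24   26   30   36   38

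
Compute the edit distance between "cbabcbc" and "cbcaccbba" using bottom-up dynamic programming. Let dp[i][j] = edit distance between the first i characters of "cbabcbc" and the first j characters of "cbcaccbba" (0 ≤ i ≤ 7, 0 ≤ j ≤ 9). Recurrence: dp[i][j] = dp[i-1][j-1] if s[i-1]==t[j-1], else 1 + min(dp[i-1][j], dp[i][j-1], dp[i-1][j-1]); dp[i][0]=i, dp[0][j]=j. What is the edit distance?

   ''  c  b  c  a  c  c  b  b  a
''  0  1  2  3  4  5  6  7  8  9
 c  1  0  1  2  3  4  5  6  7  8
 b  2  1  0  1  2  3  4  5  6  7
 a  3  2  1  1  1  2  3  4  5  6
 b  4  3  2  2  2  2  3  3  4  5
 c  5  4  3  2  3  2  2  3  4  5
 b  6  5  4  3  3  3  3  2  3  4
 c  7  6  5  4  4  3  3  3  3  4

4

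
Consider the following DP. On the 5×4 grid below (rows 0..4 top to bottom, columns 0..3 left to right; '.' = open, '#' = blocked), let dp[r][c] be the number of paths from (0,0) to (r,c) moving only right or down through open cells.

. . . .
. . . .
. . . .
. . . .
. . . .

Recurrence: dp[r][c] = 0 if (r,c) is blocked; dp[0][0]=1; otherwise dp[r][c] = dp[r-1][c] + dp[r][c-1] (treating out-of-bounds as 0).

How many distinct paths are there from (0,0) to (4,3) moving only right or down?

r\c   0   1   2   3
  0   1   1   1   1
  1   1   2   3   4
  2   1   3   6  10
  3   1   4  10  20
  4   1   5  15  35

35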